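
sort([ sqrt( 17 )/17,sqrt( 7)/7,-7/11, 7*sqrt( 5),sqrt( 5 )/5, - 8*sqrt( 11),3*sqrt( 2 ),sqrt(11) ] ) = [-8*sqrt( 11 ), - 7/11, sqrt( 17 ) /17,sqrt(7)/7,sqrt( 5)/5 , sqrt( 11),3*sqrt(2 ),7*sqrt( 5)] 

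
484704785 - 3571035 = 481133750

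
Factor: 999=3^3*37^1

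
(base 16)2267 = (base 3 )110002012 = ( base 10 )8807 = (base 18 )1935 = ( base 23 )gel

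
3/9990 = 1/3330 = 0.00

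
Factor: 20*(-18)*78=-2^4*3^3*5^1*13^1 = - 28080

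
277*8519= 2359763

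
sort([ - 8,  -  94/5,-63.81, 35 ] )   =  [ - 63.81, - 94/5, - 8,  35]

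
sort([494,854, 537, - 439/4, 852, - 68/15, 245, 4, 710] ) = [ -439/4, - 68/15,4, 245 , 494,537, 710 , 852 , 854] 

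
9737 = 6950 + 2787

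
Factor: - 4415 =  - 5^1*883^1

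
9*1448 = 13032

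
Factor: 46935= 3^2 * 5^1 * 7^1 * 149^1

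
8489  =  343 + 8146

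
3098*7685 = 23808130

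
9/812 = 9/812 = 0.01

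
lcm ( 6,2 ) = 6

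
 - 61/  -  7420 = 61/7420=0.01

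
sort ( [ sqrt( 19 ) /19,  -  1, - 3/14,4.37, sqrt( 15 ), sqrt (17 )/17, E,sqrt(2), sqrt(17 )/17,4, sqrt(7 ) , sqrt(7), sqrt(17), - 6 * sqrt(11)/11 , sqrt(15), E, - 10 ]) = [-10, - 6 * sqrt(11) /11 , - 1, - 3/14,  sqrt(19) /19,sqrt(17)/17,sqrt(17 ) /17, sqrt(2),sqrt(7),  sqrt(7), E, E , sqrt(15 ), sqrt(15 ),4 , sqrt( 17 ), 4.37 ] 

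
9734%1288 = 718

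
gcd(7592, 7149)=1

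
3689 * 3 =11067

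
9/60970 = 9/60970 = 0.00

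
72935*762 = 55576470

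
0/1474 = 0 = 0.00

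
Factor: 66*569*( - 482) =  -18101028 =- 2^2  *  3^1*11^1*241^1*569^1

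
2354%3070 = 2354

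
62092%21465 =19162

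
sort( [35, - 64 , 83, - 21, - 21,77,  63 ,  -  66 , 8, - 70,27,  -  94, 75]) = [ - 94,- 70, - 66,  -  64,- 21, -21, 8,27 , 35, 63,75,77,  83 ]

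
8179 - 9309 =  - 1130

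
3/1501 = 3/1501 = 0.00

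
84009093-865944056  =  -781934963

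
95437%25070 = 20227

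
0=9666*0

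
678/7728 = 113/1288 =0.09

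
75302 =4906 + 70396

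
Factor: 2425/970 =2^(- 1) * 5^1 = 5/2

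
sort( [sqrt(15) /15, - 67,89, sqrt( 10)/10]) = [- 67 , sqrt(15)/15, sqrt( 10)/10, 89 ] 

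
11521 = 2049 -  - 9472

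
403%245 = 158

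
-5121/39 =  - 132 + 9/13 = -131.31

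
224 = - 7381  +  7605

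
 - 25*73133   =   - 1828325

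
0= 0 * 89594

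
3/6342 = 1/2114 =0.00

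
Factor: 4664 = 2^3 * 11^1 * 53^1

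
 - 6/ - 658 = 3/329 = 0.01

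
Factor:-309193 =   -  309193^1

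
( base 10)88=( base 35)2i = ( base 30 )2S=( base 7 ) 154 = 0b1011000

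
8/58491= 8/58491  =  0.00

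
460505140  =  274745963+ 185759177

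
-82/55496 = - 1 + 27707/27748=-0.00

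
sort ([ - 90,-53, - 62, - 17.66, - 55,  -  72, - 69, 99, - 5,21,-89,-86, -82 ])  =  [-90, - 89,-86,-82, - 72,- 69,-62, - 55, - 53,-17.66 , - 5, 21,  99 ]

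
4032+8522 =12554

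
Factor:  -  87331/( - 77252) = 2^ (- 2 )*7^ ( - 1)*23^1*31^( - 1 ) *89^( - 1 )*3797^1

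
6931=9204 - 2273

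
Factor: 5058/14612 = 9/26  =  2^ (-1 )*3^2*13^(-1) 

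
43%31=12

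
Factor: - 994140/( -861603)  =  2^2*3^2*5^1 * 7^1* 23^(-1 )*263^1*12487^(  -  1)  =  331380/287201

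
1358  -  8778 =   -  7420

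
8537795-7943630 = 594165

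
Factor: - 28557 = -3^2*19^1*167^1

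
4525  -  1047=3478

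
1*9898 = 9898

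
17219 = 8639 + 8580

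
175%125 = 50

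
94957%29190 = 7387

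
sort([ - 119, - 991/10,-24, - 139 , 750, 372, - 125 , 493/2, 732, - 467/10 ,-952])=[ - 952,-139, - 125 , - 119, - 991/10 , - 467/10, - 24, 493/2, 372,  732,750] 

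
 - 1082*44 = -47608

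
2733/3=911 = 911.00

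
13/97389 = 13/97389 = 0.00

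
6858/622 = 11 + 8/311  =  11.03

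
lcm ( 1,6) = 6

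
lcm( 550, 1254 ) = 31350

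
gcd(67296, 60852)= 12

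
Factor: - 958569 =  - 3^1*19^1*67^1*251^1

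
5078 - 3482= 1596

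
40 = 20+20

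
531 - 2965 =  - 2434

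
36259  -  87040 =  - 50781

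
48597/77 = 48597/77 = 631.13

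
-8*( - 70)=560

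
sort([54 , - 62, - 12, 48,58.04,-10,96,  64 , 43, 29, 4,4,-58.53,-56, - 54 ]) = [  -  62, - 58.53, - 56,-54,-12,-10,4 , 4, 29,43,48,54, 58.04,64,96 ] 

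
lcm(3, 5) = 15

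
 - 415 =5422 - 5837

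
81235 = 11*7385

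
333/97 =333/97= 3.43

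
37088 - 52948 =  - 15860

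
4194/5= 838  +  4/5 = 838.80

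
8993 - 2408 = 6585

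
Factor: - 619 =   -  619^1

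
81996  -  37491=44505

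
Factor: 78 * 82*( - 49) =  - 313404  =  -2^2*3^1*7^2*13^1*41^1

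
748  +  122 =870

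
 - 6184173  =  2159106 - 8343279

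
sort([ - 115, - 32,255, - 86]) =[-115, - 86,  -  32, 255 ] 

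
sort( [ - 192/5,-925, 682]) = [ - 925,-192/5,682]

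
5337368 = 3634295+1703073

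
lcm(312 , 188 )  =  14664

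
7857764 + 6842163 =14699927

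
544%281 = 263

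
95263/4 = 23815 + 3/4  =  23815.75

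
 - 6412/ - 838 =7 + 273/419 = 7.65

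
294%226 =68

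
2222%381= 317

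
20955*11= 230505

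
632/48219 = 632/48219 = 0.01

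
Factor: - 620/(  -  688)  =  155/172 = 2^(-2 )*5^1 * 31^1*43^( - 1 )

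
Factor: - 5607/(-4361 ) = 3^2*7^( - 1) = 9/7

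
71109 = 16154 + 54955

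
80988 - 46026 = 34962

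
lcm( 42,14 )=42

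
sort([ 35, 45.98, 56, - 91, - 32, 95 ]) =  [ - 91, - 32,  35, 45.98 , 56, 95 ]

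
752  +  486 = 1238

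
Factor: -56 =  - 2^3*7^1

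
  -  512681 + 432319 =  - 80362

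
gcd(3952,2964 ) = 988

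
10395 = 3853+6542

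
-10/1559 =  - 10/1559 = -0.01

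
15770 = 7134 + 8636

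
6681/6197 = 6681/6197 = 1.08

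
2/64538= 1/32269 =0.00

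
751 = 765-14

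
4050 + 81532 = 85582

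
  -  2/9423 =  - 1 + 9421/9423 = - 0.00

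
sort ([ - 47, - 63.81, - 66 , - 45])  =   [-66, - 63.81, - 47, - 45]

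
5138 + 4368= 9506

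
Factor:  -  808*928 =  - 749824 =- 2^8 * 29^1 * 101^1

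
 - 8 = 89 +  - 97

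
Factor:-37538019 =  - 3^3*1390297^1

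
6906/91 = 6906/91 = 75.89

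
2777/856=3 + 209/856 = 3.24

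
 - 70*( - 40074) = 2805180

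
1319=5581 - 4262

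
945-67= 878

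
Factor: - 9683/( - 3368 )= 2^( - 3 )*23^1  =  23/8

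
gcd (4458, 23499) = 3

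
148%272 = 148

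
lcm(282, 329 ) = 1974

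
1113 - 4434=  -3321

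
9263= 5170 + 4093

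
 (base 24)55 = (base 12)A5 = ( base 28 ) 4d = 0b1111101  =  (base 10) 125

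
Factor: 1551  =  3^1*11^1*47^1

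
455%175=105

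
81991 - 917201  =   - 835210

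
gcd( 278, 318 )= 2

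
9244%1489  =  310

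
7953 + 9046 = 16999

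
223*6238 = 1391074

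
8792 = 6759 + 2033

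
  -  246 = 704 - 950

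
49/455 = 7/65 = 0.11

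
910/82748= 455/41374 = 0.01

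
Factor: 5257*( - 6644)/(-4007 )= 2^2*7^1*11^1*151^1*751^1 * 4007^( - 1) = 34927508/4007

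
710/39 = 18+8/39 = 18.21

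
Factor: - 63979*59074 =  - 3779495446 = -2^1*137^1*467^1*29537^1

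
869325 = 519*1675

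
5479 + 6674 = 12153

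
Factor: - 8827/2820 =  - 2^( - 2) * 3^( - 1) * 5^(-1 )* 7^1 * 13^1* 47^( - 1) * 97^1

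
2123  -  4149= - 2026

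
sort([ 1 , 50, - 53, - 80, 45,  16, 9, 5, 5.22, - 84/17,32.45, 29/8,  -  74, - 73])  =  [-80, - 74,  -  73 , - 53, - 84/17,1,29/8, 5,5.22,9, 16,32.45,45, 50] 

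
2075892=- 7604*( - 273)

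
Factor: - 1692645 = -3^1 * 5^1*112843^1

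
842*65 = 54730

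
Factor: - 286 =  - 2^1 * 11^1*13^1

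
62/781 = 62/781 = 0.08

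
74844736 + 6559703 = 81404439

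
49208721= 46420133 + 2788588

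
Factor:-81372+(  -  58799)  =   -140171^1 =- 140171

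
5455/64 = 5455/64=85.23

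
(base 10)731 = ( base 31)ni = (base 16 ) 2db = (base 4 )23123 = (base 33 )M5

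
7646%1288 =1206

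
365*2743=1001195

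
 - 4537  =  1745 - 6282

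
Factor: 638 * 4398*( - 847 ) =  - 2376617628 = - 2^2 *3^1*7^1 * 11^3*29^1*733^1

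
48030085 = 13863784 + 34166301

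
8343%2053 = 131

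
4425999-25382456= -20956457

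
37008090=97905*378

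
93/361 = 93/361 = 0.26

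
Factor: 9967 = 9967^1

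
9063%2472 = 1647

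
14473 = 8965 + 5508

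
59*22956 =1354404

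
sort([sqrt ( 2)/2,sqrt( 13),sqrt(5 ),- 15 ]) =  [ - 15, sqrt( 2)/2,sqrt ( 5 ),sqrt( 13 )]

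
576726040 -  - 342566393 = 919292433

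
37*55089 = 2038293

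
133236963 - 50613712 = 82623251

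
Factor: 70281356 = 2^2*47^1*373837^1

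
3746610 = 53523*70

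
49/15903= 49/15903 =0.00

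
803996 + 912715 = 1716711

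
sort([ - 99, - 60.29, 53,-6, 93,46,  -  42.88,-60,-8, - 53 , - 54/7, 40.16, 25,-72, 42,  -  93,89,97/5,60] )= [ - 99 ,  -  93, - 72, - 60.29, - 60,-53, - 42.88,-8, - 54/7, - 6, 97/5,25,40.16,42, 46,53,  60  ,  89 , 93 ]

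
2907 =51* 57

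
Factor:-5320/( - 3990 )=4/3 = 2^2*3^( - 1 ) 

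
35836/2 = 17918 =17918.00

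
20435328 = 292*69984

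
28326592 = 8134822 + 20191770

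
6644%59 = 36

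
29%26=3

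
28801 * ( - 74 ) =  - 2131274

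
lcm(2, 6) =6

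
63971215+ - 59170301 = 4800914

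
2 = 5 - 3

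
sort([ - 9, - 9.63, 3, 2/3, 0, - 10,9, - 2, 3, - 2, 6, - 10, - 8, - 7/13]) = [-10,-10, - 9.63, - 9, - 8 ,  -  2, - 2, - 7/13,0,2/3, 3, 3,  6, 9] 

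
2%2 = 0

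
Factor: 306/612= 2^( - 1)= 1/2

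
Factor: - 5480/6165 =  - 2^3*3^( - 2) = - 8/9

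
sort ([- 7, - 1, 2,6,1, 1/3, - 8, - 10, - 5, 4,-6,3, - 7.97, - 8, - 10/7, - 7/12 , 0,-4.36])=[ - 10, - 8, - 8, - 7.97 ,-7,-6, - 5, - 4.36, - 10/7, - 1, - 7/12, 0, 1/3, 1, 2,3,4,  6] 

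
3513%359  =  282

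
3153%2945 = 208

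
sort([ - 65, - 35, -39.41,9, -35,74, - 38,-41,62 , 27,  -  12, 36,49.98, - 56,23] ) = [-65 , - 56, - 41,  -  39.41,-38,-35,-35 ,-12, 9, 23 , 27,  36, 49.98,62, 74 ] 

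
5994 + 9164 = 15158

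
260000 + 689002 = 949002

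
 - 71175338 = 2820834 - 73996172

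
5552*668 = 3708736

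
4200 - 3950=250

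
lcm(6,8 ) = 24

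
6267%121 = 96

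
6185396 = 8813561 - 2628165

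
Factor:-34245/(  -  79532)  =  2^( - 2)*3^2*5^1*59^( - 1 )*337^ (  -  1 )*761^1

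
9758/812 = 12 + 1/58 = 12.02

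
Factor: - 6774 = - 2^1*3^1 * 1129^1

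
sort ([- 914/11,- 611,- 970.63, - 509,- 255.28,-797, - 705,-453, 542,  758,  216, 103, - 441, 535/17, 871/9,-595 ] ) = [-970.63,- 797, - 705, - 611, - 595, - 509, - 453,- 441, - 255.28,-914/11, 535/17,  871/9,  103,216, 542, 758 ] 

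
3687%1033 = 588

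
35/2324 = 5/332 = 0.02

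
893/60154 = 47/3166 =0.01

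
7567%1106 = 931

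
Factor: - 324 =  - 2^2*3^4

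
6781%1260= 481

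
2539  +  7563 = 10102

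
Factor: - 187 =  - 11^1 *17^1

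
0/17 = 0  =  0.00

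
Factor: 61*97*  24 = 2^3*3^1*61^1*97^1 = 142008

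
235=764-529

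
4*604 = 2416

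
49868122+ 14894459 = 64762581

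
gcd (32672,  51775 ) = 1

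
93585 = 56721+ 36864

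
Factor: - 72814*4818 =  - 350817852 = - 2^2*3^1*7^2*11^1 * 73^1 * 743^1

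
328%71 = 44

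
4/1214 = 2/607 = 0.00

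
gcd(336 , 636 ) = 12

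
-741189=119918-861107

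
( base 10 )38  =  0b100110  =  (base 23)1F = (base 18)22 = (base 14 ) 2A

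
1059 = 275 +784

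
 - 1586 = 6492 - 8078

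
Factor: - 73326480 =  - 2^4*3^1 *5^1* 109^1 * 2803^1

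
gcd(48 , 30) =6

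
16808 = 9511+7297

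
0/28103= 0 = 0.00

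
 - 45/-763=45/763 = 0.06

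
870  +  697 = 1567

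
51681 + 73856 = 125537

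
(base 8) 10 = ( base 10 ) 8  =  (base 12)8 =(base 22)8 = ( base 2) 1000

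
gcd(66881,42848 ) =1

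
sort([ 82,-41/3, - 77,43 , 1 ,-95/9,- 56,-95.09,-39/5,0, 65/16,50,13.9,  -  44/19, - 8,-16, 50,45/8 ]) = [ - 95.09, -77, - 56, - 16,  -  41/3,-95/9 ,-8,-39/5,-44/19, 0, 1 , 65/16,45/8,13.9, 43,50,50, 82 ]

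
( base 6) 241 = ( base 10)97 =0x61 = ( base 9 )117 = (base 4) 1201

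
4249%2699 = 1550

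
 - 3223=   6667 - 9890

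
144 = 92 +52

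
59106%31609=27497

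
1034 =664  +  370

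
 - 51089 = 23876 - 74965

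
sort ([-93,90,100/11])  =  [ - 93,100/11,90] 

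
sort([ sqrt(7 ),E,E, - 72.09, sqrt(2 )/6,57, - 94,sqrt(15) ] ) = [ - 94, - 72.09, sqrt(2) /6,  sqrt(7), E,E, sqrt ( 15),57 ] 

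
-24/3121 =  - 1 + 3097/3121 = - 0.01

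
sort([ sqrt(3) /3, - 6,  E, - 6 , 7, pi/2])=[ - 6, - 6 , sqrt( 3)/3,pi/2 , E,7]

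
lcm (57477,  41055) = 287385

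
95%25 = 20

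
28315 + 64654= 92969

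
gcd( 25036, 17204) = 44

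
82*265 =21730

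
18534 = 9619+8915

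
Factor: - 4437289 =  - 17^1*261017^1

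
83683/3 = 27894 + 1/3= 27894.33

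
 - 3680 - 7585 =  - 11265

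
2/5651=2/5651 = 0.00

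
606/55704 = 101/9284 = 0.01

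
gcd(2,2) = 2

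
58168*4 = 232672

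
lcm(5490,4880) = 43920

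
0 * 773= 0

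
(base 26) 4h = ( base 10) 121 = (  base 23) 56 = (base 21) 5g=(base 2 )1111001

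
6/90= 1/15 = 0.07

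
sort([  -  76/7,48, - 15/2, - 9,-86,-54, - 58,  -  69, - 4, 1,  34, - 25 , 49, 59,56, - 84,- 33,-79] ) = [ - 86, - 84 , - 79,  -  69, - 58, - 54,  -  33, - 25, -76/7, - 9, - 15/2, - 4, 1,  34 , 48,49,  56, 59]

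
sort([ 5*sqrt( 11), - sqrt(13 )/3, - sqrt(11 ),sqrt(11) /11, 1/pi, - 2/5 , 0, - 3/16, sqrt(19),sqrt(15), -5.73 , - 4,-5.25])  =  [ - 5.73, - 5.25,  -  4, - sqrt(11 ), -sqrt(13) /3, - 2/5, - 3/16,0,sqrt(11 )/11,1/pi, sqrt (15),sqrt(19),5*sqrt( 11)]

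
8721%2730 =531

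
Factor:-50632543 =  - 13^1*43^1*53^1 * 1709^1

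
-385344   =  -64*6021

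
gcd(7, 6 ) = 1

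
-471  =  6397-6868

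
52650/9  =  5850 = 5850.00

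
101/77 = 1 + 24/77 = 1.31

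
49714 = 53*938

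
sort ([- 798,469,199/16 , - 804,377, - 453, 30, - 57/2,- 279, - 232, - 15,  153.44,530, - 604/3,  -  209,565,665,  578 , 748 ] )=[ - 804, - 798, - 453, - 279  , - 232, - 209, - 604/3,-57/2, - 15, 199/16, 30, 153.44,377,469,530,  565, 578, 665,748 ]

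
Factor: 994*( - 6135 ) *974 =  - 5939637060=- 2^2*3^1*5^1*7^1 * 71^1*409^1*487^1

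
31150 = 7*4450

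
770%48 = 2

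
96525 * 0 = 0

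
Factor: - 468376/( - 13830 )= 508/15 = 2^2*3^ ( - 1)*5^( - 1 )*127^1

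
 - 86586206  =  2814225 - 89400431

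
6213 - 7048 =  - 835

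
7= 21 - 14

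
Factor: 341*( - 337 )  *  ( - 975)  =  112044075 = 3^1*5^2 * 11^1 * 13^1*31^1*337^1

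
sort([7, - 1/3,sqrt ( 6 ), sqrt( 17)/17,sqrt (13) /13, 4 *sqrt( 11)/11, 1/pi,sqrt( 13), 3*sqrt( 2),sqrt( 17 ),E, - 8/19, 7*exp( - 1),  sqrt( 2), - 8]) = [ - 8,-8/19 , - 1/3, sqrt(17)/17, sqrt( 13)/13,1/pi,4*sqrt(11)/11,  sqrt ( 2 ), sqrt( 6) , 7 *exp( - 1), E , sqrt( 13),sqrt( 17 ),3 * sqrt( 2),7 ] 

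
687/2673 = 229/891 = 0.26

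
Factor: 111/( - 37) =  -3^1 = - 3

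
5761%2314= 1133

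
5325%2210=905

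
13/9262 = 13/9262 = 0.00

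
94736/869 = 94736/869=109.02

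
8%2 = 0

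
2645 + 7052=9697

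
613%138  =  61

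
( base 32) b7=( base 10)359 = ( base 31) bi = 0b101100111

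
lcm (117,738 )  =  9594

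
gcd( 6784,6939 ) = 1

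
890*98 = 87220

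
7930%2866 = 2198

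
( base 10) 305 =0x131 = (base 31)9q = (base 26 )bj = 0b100110001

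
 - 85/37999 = - 85/37999 =-0.00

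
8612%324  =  188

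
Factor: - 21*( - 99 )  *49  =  101871 = 3^3 * 7^3*11^1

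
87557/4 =87557/4=21889.25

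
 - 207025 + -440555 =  - 647580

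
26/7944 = 13/3972 = 0.00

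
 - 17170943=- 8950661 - 8220282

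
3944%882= 416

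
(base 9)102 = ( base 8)123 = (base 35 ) 2d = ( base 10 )83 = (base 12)6b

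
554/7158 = 277/3579 = 0.08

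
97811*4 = 391244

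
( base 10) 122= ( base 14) 8a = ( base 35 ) 3h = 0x7a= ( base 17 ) 73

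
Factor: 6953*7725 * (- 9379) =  - 3^1*5^2*17^1*83^1*103^1*113^1*409^1 = - 503764144575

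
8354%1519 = 759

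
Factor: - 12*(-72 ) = 2^5*3^3 = 864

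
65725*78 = 5126550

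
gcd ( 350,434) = 14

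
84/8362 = 42/4181=0.01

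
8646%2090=286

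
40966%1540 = 926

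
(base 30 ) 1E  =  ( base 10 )44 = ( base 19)26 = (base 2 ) 101100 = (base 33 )1B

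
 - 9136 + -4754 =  - 13890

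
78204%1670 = 1384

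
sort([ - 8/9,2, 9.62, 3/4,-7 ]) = [  -  7, - 8/9 , 3/4, 2, 9.62 ] 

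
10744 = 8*1343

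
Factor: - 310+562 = 2^2  *3^2 * 7^1 =252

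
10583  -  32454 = - 21871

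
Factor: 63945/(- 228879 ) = - 145/519 = - 3^( - 1)*5^1*29^1*173^(- 1)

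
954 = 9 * 106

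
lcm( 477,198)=10494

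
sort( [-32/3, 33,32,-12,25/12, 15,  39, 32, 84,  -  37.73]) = [ - 37.73, - 12,  -  32/3,  25/12, 15,  32, 32,  33, 39,  84]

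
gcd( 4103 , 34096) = 1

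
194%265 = 194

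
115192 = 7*16456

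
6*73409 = 440454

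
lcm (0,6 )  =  0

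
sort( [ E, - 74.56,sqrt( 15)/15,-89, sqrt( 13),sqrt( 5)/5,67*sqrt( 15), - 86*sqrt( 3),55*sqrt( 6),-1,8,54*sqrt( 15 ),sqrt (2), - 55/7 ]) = [ - 86*sqrt ( 3), - 89, - 74.56, - 55/7, - 1, sqrt( 15) /15,sqrt( 5 ) /5,  sqrt( 2), E,  sqrt(13),8,55*sqrt( 6 ), 54 *sqrt( 15),67  *sqrt (15)]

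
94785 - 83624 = 11161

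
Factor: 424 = 2^3 * 53^1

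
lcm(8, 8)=8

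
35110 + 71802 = 106912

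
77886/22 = 3540  +  3/11 = 3540.27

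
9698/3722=4849/1861 = 2.61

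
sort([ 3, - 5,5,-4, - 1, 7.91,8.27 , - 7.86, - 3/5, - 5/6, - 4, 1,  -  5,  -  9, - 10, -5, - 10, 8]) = [-10, - 10, - 9,  -  7.86, - 5, - 5, - 5,-4, - 4,  -  1, - 5/6 , - 3/5, 1,3,5,7.91,8,8.27]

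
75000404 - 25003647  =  49996757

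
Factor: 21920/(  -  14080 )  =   - 2^( - 3)*11^(  -  1)*137^1 =-137/88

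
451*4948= 2231548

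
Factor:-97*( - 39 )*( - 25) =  - 3^1*5^2*13^1*97^1 = -94575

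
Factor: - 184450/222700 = - 2^( - 1) * 7^1*31^1*131^( - 1) = -  217/262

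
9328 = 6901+2427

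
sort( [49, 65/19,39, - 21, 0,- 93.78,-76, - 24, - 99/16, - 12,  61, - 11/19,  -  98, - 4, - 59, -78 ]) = [ - 98, - 93.78, - 78, - 76,  -  59, - 24, - 21 , - 12, - 99/16, - 4, - 11/19,0  ,  65/19,39,49,61]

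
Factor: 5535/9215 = 3^3 * 19^(-1 )*41^1*97^ (  -  1 ) = 1107/1843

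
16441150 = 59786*275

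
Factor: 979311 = 3^1*326437^1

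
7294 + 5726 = 13020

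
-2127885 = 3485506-5613391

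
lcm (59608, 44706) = 178824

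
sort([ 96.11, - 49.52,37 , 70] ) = [ - 49.52,37,70,96.11]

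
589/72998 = 31/3842 = 0.01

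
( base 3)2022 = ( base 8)76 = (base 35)1R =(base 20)32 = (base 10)62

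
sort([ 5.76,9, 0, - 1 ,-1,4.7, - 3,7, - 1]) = [ - 3, - 1, - 1,  -  1,0, 4.7, 5.76, 7,9 ]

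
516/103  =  5 + 1/103 =5.01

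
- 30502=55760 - 86262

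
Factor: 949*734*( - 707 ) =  - 2^1* 7^1*13^1 * 73^1 * 101^1*367^1=-492472162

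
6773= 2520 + 4253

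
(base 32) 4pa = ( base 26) 76I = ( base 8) 11452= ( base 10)4906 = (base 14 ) 1b06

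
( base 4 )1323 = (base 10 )123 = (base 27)4F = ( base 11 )102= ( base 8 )173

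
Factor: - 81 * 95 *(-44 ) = 338580 = 2^2*3^4*5^1*11^1*19^1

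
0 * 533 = 0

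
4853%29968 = 4853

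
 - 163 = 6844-7007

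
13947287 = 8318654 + 5628633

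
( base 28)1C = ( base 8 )50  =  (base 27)1D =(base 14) 2C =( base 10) 40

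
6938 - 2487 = 4451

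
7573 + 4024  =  11597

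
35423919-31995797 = 3428122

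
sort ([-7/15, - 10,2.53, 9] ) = [ - 10, - 7/15 , 2.53, 9]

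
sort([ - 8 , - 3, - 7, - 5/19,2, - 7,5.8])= [ - 8, - 7,  -  7, - 3,-5/19, 2,5.8 ]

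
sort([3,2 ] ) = [ 2, 3]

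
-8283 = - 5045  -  3238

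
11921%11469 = 452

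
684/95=7+1/5  =  7.20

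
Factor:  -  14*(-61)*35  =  2^1*5^1 *7^2*61^1 = 29890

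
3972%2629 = 1343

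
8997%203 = 65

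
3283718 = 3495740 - 212022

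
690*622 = 429180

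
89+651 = 740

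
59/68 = 59/68 = 0.87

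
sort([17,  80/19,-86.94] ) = [ - 86.94, 80/19, 17]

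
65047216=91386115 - 26338899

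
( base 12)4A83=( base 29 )A1C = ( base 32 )883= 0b10000100000011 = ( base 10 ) 8451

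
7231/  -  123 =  - 7231/123 = - 58.79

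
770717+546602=1317319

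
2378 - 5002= - 2624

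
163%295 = 163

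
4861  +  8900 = 13761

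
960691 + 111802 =1072493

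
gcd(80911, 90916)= 1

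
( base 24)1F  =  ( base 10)39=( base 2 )100111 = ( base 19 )21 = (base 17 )25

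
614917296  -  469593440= 145323856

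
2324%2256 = 68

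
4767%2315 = 137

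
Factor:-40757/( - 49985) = 53/65  =  5^(  -  1 )*13^( - 1 )*53^1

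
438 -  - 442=880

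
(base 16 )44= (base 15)48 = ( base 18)3e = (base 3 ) 2112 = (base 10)68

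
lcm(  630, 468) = 16380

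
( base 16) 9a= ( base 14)b0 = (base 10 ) 154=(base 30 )54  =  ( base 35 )4E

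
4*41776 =167104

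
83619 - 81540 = 2079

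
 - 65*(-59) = 3835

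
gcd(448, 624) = 16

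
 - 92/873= - 1+781/873 = - 0.11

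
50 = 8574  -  8524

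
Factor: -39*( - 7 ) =273 = 3^1*7^1*13^1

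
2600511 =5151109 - 2550598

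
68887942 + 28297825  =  97185767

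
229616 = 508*452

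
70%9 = 7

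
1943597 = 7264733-5321136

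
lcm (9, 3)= 9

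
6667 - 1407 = 5260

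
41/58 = 41/58 = 0.71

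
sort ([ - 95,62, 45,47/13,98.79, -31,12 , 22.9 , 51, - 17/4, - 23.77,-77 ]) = [ - 95,-77, - 31, - 23.77 ,-17/4,47/13, 12 , 22.9, 45, 51, 62, 98.79]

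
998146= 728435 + 269711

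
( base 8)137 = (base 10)95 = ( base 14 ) 6B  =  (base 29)38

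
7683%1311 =1128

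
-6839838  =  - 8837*774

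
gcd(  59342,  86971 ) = 1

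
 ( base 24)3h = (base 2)1011001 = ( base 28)35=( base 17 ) 54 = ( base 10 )89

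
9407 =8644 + 763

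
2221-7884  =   - 5663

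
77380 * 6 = 464280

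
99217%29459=10840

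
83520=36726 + 46794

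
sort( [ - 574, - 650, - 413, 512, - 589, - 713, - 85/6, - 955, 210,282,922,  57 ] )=[ - 955, - 713,-650, - 589, - 574, - 413, - 85/6 , 57, 210,282, 512,  922] 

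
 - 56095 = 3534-59629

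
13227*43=568761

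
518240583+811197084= 1329437667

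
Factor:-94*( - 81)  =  7614  =  2^1*3^4*47^1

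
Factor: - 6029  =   - 6029^1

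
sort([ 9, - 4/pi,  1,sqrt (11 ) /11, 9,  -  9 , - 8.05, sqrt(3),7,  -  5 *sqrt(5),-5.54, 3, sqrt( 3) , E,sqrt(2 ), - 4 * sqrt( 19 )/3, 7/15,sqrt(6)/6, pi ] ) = [ - 5*sqrt ( 5), - 9,- 8.05,-4*sqrt( 19) /3,- 5.54, - 4/pi, sqrt (11) /11,sqrt(6) /6, 7/15,1, sqrt( 2), sqrt( 3), sqrt ( 3 ),E, 3, pi, 7, 9, 9 ] 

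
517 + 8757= 9274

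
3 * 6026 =18078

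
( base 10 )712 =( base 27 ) qa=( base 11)598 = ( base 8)1310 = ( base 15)327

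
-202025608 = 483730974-685756582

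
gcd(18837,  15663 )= 69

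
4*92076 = 368304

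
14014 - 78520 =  - 64506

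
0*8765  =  0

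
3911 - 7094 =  - 3183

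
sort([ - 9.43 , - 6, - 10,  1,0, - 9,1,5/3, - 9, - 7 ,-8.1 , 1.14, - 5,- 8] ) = [ - 10, - 9.43, -9,-9,-8.1, - 8, - 7, - 6,-5 , 0, 1,  1,1.14 , 5/3 ] 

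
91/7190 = 91/7190 = 0.01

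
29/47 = 29/47 = 0.62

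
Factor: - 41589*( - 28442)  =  2^1*3^2*4621^1 * 14221^1 = 1182874338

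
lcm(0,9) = 0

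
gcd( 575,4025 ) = 575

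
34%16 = 2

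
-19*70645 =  - 1342255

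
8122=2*4061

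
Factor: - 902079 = - 3^2*113^1*887^1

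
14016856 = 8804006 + 5212850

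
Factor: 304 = 2^4 *19^1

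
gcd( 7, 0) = 7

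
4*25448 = 101792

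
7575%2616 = 2343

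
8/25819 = 8/25819=0.00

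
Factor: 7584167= 29^1 * 261523^1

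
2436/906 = 2 + 104/151 = 2.69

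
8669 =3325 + 5344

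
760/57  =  40/3 = 13.33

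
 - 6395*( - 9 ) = 57555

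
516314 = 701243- 184929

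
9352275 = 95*98445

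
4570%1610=1350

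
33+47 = 80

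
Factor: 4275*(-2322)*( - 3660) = 2^3*3^6*5^3*19^1*43^1*61^1= 36331173000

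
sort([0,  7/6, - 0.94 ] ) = [ - 0.94, 0,7/6 ]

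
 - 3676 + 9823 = 6147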